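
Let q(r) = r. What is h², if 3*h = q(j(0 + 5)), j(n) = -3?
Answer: 1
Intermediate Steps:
h = -1 (h = (⅓)*(-3) = -1)
h² = (-1)² = 1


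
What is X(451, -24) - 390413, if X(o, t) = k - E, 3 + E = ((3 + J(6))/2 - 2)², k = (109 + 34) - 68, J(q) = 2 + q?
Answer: -1561389/4 ≈ -3.9035e+5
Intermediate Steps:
k = 75 (k = 143 - 68 = 75)
E = 37/4 (E = -3 + ((3 + (2 + 6))/2 - 2)² = -3 + ((3 + 8)*(½) - 2)² = -3 + (11*(½) - 2)² = -3 + (11/2 - 2)² = -3 + (7/2)² = -3 + 49/4 = 37/4 ≈ 9.2500)
X(o, t) = 263/4 (X(o, t) = 75 - 1*37/4 = 75 - 37/4 = 263/4)
X(451, -24) - 390413 = 263/4 - 390413 = -1561389/4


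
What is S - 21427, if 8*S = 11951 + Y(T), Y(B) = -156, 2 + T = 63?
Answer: -159621/8 ≈ -19953.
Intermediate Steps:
T = 61 (T = -2 + 63 = 61)
S = 11795/8 (S = (11951 - 156)/8 = (1/8)*11795 = 11795/8 ≈ 1474.4)
S - 21427 = 11795/8 - 21427 = -159621/8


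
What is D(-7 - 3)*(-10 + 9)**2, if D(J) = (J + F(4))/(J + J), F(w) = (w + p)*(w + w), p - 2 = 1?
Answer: -23/10 ≈ -2.3000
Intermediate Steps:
p = 3 (p = 2 + 1 = 3)
F(w) = 2*w*(3 + w) (F(w) = (w + 3)*(w + w) = (3 + w)*(2*w) = 2*w*(3 + w))
D(J) = (56 + J)/(2*J) (D(J) = (J + 2*4*(3 + 4))/(J + J) = (J + 2*4*7)/((2*J)) = (J + 56)*(1/(2*J)) = (56 + J)*(1/(2*J)) = (56 + J)/(2*J))
D(-7 - 3)*(-10 + 9)**2 = ((56 + (-7 - 3))/(2*(-7 - 3)))*(-10 + 9)**2 = ((1/2)*(56 - 10)/(-10))*(-1)**2 = ((1/2)*(-1/10)*46)*1 = -23/10*1 = -23/10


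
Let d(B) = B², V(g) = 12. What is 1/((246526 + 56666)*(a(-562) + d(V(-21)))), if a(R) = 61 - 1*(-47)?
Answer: 1/76404384 ≈ 1.3088e-8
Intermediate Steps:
a(R) = 108 (a(R) = 61 + 47 = 108)
1/((246526 + 56666)*(a(-562) + d(V(-21)))) = 1/((246526 + 56666)*(108 + 12²)) = 1/(303192*(108 + 144)) = 1/(303192*252) = 1/76404384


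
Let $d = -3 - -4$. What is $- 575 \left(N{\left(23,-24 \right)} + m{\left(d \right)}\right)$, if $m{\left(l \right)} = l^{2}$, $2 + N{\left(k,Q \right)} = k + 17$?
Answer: $-22425$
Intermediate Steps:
$N{\left(k,Q \right)} = 15 + k$ ($N{\left(k,Q \right)} = -2 + \left(k + 17\right) = -2 + \left(17 + k\right) = 15 + k$)
$d = 1$ ($d = -3 + 4 = 1$)
$- 575 \left(N{\left(23,-24 \right)} + m{\left(d \right)}\right) = - 575 \left(\left(15 + 23\right) + 1^{2}\right) = - 575 \left(38 + 1\right) = \left(-575\right) 39 = -22425$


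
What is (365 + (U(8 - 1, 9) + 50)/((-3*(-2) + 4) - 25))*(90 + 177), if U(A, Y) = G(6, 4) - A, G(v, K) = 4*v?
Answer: 481312/5 ≈ 96262.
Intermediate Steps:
U(A, Y) = 24 - A (U(A, Y) = 4*6 - A = 24 - A)
(365 + (U(8 - 1, 9) + 50)/((-3*(-2) + 4) - 25))*(90 + 177) = (365 + ((24 - (8 - 1)) + 50)/((-3*(-2) + 4) - 25))*(90 + 177) = (365 + ((24 - 1*7) + 50)/((6 + 4) - 25))*267 = (365 + ((24 - 7) + 50)/(10 - 25))*267 = (365 + (17 + 50)/(-15))*267 = (365 + 67*(-1/15))*267 = (365 - 67/15)*267 = (5408/15)*267 = 481312/5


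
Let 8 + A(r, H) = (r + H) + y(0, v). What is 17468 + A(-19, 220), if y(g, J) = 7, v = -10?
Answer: 17668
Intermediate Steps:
A(r, H) = -1 + H + r (A(r, H) = -8 + ((r + H) + 7) = -8 + ((H + r) + 7) = -8 + (7 + H + r) = -1 + H + r)
17468 + A(-19, 220) = 17468 + (-1 + 220 - 19) = 17468 + 200 = 17668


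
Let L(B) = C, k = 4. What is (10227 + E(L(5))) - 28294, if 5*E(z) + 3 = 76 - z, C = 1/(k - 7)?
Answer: -54157/3 ≈ -18052.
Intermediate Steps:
C = -⅓ (C = 1/(4 - 7) = 1/(-3) = -⅓ ≈ -0.33333)
L(B) = -⅓
E(z) = 73/5 - z/5 (E(z) = -⅗ + (76 - z)/5 = -⅗ + (76/5 - z/5) = 73/5 - z/5)
(10227 + E(L(5))) - 28294 = (10227 + (73/5 - ⅕*(-⅓))) - 28294 = (10227 + (73/5 + 1/15)) - 28294 = (10227 + 44/3) - 28294 = 30725/3 - 28294 = -54157/3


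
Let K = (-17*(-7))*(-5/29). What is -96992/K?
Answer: 401824/85 ≈ 4727.3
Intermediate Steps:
K = -595/29 (K = 119*(-5*1/29) = 119*(-5/29) = -595/29 ≈ -20.517)
-96992/K = -96992/(-595/29) = -96992*(-29/595) = 401824/85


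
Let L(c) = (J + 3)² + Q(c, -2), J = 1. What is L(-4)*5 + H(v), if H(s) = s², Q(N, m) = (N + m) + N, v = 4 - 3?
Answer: 31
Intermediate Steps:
v = 1
Q(N, m) = m + 2*N
L(c) = 14 + 2*c (L(c) = (1 + 3)² + (-2 + 2*c) = 4² + (-2 + 2*c) = 16 + (-2 + 2*c) = 14 + 2*c)
L(-4)*5 + H(v) = (14 + 2*(-4))*5 + 1² = (14 - 8)*5 + 1 = 6*5 + 1 = 30 + 1 = 31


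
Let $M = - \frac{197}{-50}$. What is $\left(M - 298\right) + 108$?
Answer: $- \frac{9303}{50} \approx -186.06$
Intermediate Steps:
$M = \frac{197}{50}$ ($M = \left(-197\right) \left(- \frac{1}{50}\right) = \frac{197}{50} \approx 3.94$)
$\left(M - 298\right) + 108 = \left(\frac{197}{50} - 298\right) + 108 = - \frac{14703}{50} + 108 = - \frac{9303}{50}$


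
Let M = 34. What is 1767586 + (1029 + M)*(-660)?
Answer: 1066006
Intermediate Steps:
1767586 + (1029 + M)*(-660) = 1767586 + (1029 + 34)*(-660) = 1767586 + 1063*(-660) = 1767586 - 701580 = 1066006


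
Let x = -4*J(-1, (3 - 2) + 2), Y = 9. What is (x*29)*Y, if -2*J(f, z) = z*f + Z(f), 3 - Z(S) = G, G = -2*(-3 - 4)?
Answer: -7308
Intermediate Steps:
G = 14 (G = -2*(-7) = 14)
Z(S) = -11 (Z(S) = 3 - 1*14 = 3 - 14 = -11)
J(f, z) = 11/2 - f*z/2 (J(f, z) = -(z*f - 11)/2 = -(f*z - 11)/2 = -(-11 + f*z)/2 = 11/2 - f*z/2)
x = -28 (x = -4*(11/2 - ½*(-1)*((3 - 2) + 2)) = -4*(11/2 - ½*(-1)*(1 + 2)) = -4*(11/2 - ½*(-1)*3) = -4*(11/2 + 3/2) = -4*7 = -28)
(x*29)*Y = -28*29*9 = -812*9 = -7308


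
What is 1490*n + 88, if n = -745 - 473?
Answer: -1814732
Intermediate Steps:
n = -1218
1490*n + 88 = 1490*(-1218) + 88 = -1814820 + 88 = -1814732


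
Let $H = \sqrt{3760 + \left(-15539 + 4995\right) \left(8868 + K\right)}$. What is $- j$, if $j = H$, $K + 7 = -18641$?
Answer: $- 4 \sqrt{6445255} \approx -10155.0$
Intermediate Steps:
$K = -18648$ ($K = -7 - 18641 = -18648$)
$H = 4 \sqrt{6445255}$ ($H = \sqrt{3760 + \left(-15539 + 4995\right) \left(8868 - 18648\right)} = \sqrt{3760 - -103120320} = \sqrt{3760 + 103120320} = \sqrt{103124080} = 4 \sqrt{6445255} \approx 10155.0$)
$j = 4 \sqrt{6445255} \approx 10155.0$
$- j = - 4 \sqrt{6445255}$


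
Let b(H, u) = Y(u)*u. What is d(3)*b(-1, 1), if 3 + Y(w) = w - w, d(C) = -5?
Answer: 15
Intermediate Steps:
Y(w) = -3 (Y(w) = -3 + (w - w) = -3 + 0 = -3)
b(H, u) = -3*u
d(3)*b(-1, 1) = -(-15) = -5*(-3) = 15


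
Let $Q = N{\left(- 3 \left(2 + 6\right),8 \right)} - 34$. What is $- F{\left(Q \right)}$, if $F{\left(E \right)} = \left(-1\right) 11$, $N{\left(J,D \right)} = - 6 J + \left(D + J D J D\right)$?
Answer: $11$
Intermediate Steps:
$N{\left(J,D \right)} = D - 6 J + D^{2} J^{2}$ ($N{\left(J,D \right)} = - 6 J + \left(D + J D D J\right) = - 6 J + \left(D + J J D^{2}\right) = - 6 J + \left(D + D^{2} J^{2}\right) = D - 6 J + D^{2} J^{2}$)
$Q = 36982$ ($Q = \left(8 - 6 \left(- 3 \left(2 + 6\right)\right) + 8^{2} \left(- 3 \left(2 + 6\right)\right)^{2}\right) - 34 = \left(8 - 6 \left(\left(-3\right) 8\right) + 64 \left(\left(-3\right) 8\right)^{2}\right) - 34 = \left(8 - -144 + 64 \left(-24\right)^{2}\right) - 34 = \left(8 + 144 + 64 \cdot 576\right) - 34 = \left(8 + 144 + 36864\right) - 34 = 37016 - 34 = 36982$)
$F{\left(E \right)} = -11$
$- F{\left(Q \right)} = \left(-1\right) \left(-11\right) = 11$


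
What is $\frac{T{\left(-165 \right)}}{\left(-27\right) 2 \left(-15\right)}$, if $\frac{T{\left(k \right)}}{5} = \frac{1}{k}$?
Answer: $- \frac{1}{26730} \approx -3.7411 \cdot 10^{-5}$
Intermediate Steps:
$T{\left(k \right)} = \frac{5}{k}$
$\frac{T{\left(-165 \right)}}{\left(-27\right) 2 \left(-15\right)} = \frac{5 \frac{1}{-165}}{\left(-27\right) 2 \left(-15\right)} = \frac{5 \left(- \frac{1}{165}\right)}{\left(-54\right) \left(-15\right)} = - \frac{1}{33 \cdot 810} = \left(- \frac{1}{33}\right) \frac{1}{810} = - \frac{1}{26730}$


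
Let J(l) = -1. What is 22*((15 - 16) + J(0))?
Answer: -44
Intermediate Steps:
22*((15 - 16) + J(0)) = 22*((15 - 16) - 1) = 22*(-1 - 1) = 22*(-2) = -44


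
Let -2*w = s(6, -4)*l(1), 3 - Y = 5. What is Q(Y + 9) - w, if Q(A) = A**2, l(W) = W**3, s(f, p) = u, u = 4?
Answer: 51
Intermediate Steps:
Y = -2 (Y = 3 - 1*5 = 3 - 5 = -2)
s(f, p) = 4
w = -2 (w = -2*1**3 = -2 ≈ -2.0000)
Q(Y + 9) - w = (-2 + 9)**2 - 1*(-2) = 7**2 + 2 = 49 + 2 = 51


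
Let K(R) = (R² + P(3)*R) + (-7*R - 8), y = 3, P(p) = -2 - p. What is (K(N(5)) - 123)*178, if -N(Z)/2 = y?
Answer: -4094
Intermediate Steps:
N(Z) = -6 (N(Z) = -2*3 = -6)
K(R) = -8 + R² - 12*R (K(R) = (R² + (-2 - 1*3)*R) + (-7*R - 8) = (R² + (-2 - 3)*R) + (-8 - 7*R) = (R² - 5*R) + (-8 - 7*R) = -8 + R² - 12*R)
(K(N(5)) - 123)*178 = ((-8 + (-6)² - 12*(-6)) - 123)*178 = ((-8 + 36 + 72) - 123)*178 = (100 - 123)*178 = -23*178 = -4094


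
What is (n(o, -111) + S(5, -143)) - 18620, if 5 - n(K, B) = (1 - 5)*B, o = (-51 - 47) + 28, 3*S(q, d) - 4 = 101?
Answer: -19024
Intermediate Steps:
S(q, d) = 35 (S(q, d) = 4/3 + (1/3)*101 = 4/3 + 101/3 = 35)
o = -70 (o = -98 + 28 = -70)
n(K, B) = 5 + 4*B (n(K, B) = 5 - (1 - 5)*B = 5 - (-4)*B = 5 + 4*B)
(n(o, -111) + S(5, -143)) - 18620 = ((5 + 4*(-111)) + 35) - 18620 = ((5 - 444) + 35) - 18620 = (-439 + 35) - 18620 = -404 - 18620 = -19024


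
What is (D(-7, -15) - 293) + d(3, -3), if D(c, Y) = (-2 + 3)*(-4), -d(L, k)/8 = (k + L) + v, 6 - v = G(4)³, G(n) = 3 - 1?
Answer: -281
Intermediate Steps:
G(n) = 2
v = -2 (v = 6 - 1*2³ = 6 - 1*8 = 6 - 8 = -2)
d(L, k) = 16 - 8*L - 8*k (d(L, k) = -8*((k + L) - 2) = -8*((L + k) - 2) = -8*(-2 + L + k) = 16 - 8*L - 8*k)
D(c, Y) = -4 (D(c, Y) = 1*(-4) = -4)
(D(-7, -15) - 293) + d(3, -3) = (-4 - 293) + (16 - 8*3 - 8*(-3)) = -297 + (16 - 24 + 24) = -297 + 16 = -281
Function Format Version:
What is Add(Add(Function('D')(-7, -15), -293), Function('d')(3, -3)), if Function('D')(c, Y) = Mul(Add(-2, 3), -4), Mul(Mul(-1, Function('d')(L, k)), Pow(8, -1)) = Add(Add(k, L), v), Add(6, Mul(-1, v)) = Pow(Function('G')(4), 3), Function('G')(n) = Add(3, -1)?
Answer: -281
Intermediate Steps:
Function('G')(n) = 2
v = -2 (v = Add(6, Mul(-1, Pow(2, 3))) = Add(6, Mul(-1, 8)) = Add(6, -8) = -2)
Function('d')(L, k) = Add(16, Mul(-8, L), Mul(-8, k)) (Function('d')(L, k) = Mul(-8, Add(Add(k, L), -2)) = Mul(-8, Add(Add(L, k), -2)) = Mul(-8, Add(-2, L, k)) = Add(16, Mul(-8, L), Mul(-8, k)))
Function('D')(c, Y) = -4 (Function('D')(c, Y) = Mul(1, -4) = -4)
Add(Add(Function('D')(-7, -15), -293), Function('d')(3, -3)) = Add(Add(-4, -293), Add(16, Mul(-8, 3), Mul(-8, -3))) = Add(-297, Add(16, -24, 24)) = Add(-297, 16) = -281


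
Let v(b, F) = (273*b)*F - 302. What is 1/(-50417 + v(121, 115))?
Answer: 1/3748076 ≈ 2.6680e-7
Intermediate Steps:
v(b, F) = -302 + 273*F*b (v(b, F) = 273*F*b - 302 = -302 + 273*F*b)
1/(-50417 + v(121, 115)) = 1/(-50417 + (-302 + 273*115*121)) = 1/(-50417 + (-302 + 3798795)) = 1/(-50417 + 3798493) = 1/3748076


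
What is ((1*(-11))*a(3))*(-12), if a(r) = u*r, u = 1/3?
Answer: 132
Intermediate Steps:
u = 1/3 ≈ 0.33333
a(r) = r/3
((1*(-11))*a(3))*(-12) = ((1*(-11))*((1/3)*3))*(-12) = -11*1*(-12) = -11*(-12) = 132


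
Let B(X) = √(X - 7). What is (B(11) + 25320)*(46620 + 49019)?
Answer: 2421770758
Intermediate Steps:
B(X) = √(-7 + X)
(B(11) + 25320)*(46620 + 49019) = (√(-7 + 11) + 25320)*(46620 + 49019) = (√4 + 25320)*95639 = (2 + 25320)*95639 = 25322*95639 = 2421770758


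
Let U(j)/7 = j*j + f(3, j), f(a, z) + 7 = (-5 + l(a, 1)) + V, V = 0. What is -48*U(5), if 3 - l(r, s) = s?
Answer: -5040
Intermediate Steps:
l(r, s) = 3 - s
f(a, z) = -10 (f(a, z) = -7 + ((-5 + (3 - 1*1)) + 0) = -7 + ((-5 + (3 - 1)) + 0) = -7 + ((-5 + 2) + 0) = -7 + (-3 + 0) = -7 - 3 = -10)
U(j) = -70 + 7*j**2 (U(j) = 7*(j*j - 10) = 7*(j**2 - 10) = 7*(-10 + j**2) = -70 + 7*j**2)
-48*U(5) = -48*(-70 + 7*5**2) = -48*(-70 + 7*25) = -48*(-70 + 175) = -48*105 = -5040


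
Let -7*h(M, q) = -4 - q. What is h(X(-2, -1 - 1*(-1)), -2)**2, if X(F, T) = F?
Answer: 4/49 ≈ 0.081633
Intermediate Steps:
h(M, q) = 4/7 + q/7 (h(M, q) = -(-4 - q)/7 = 4/7 + q/7)
h(X(-2, -1 - 1*(-1)), -2)**2 = (4/7 + (1/7)*(-2))**2 = (4/7 - 2/7)**2 = (2/7)**2 = 4/49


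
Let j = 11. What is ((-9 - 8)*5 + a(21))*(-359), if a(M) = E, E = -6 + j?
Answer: 28720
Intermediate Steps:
E = 5 (E = -6 + 11 = 5)
a(M) = 5
((-9 - 8)*5 + a(21))*(-359) = ((-9 - 8)*5 + 5)*(-359) = (-17*5 + 5)*(-359) = (-85 + 5)*(-359) = -80*(-359) = 28720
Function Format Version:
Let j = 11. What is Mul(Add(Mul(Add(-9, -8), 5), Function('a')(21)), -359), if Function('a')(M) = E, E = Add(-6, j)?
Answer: 28720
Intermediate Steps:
E = 5 (E = Add(-6, 11) = 5)
Function('a')(M) = 5
Mul(Add(Mul(Add(-9, -8), 5), Function('a')(21)), -359) = Mul(Add(Mul(Add(-9, -8), 5), 5), -359) = Mul(Add(Mul(-17, 5), 5), -359) = Mul(Add(-85, 5), -359) = Mul(-80, -359) = 28720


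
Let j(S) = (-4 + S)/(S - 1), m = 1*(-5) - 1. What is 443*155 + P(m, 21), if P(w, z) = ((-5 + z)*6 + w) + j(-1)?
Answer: 137515/2 ≈ 68758.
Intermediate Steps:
m = -6 (m = -5 - 1 = -6)
j(S) = (-4 + S)/(-1 + S)
P(w, z) = -55/2 + w + 6*z (P(w, z) = ((-5 + z)*6 + w) + (-4 - 1)/(-1 - 1) = ((-30 + 6*z) + w) - 5/(-2) = (-30 + w + 6*z) - ½*(-5) = (-30 + w + 6*z) + 5/2 = -55/2 + w + 6*z)
443*155 + P(m, 21) = 443*155 + (-55/2 - 6 + 6*21) = 68665 + (-55/2 - 6 + 126) = 68665 + 185/2 = 137515/2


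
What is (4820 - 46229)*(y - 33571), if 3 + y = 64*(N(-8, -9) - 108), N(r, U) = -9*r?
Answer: 1485672102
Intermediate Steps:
y = -2307 (y = -3 + 64*(-9*(-8) - 108) = -3 + 64*(72 - 108) = -3 + 64*(-36) = -3 - 2304 = -2307)
(4820 - 46229)*(y - 33571) = (4820 - 46229)*(-2307 - 33571) = -41409*(-35878) = 1485672102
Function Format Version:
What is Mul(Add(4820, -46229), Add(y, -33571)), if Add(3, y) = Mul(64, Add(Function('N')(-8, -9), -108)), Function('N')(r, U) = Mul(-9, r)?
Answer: 1485672102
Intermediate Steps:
y = -2307 (y = Add(-3, Mul(64, Add(Mul(-9, -8), -108))) = Add(-3, Mul(64, Add(72, -108))) = Add(-3, Mul(64, -36)) = Add(-3, -2304) = -2307)
Mul(Add(4820, -46229), Add(y, -33571)) = Mul(Add(4820, -46229), Add(-2307, -33571)) = Mul(-41409, -35878) = 1485672102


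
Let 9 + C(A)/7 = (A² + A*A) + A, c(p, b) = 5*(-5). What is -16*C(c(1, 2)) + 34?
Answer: -136158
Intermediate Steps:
c(p, b) = -25
C(A) = -63 + 7*A + 14*A² (C(A) = -63 + 7*((A² + A*A) + A) = -63 + 7*((A² + A²) + A) = -63 + 7*(2*A² + A) = -63 + 7*(A + 2*A²) = -63 + (7*A + 14*A²) = -63 + 7*A + 14*A²)
-16*C(c(1, 2)) + 34 = -16*(-63 + 7*(-25) + 14*(-25)²) + 34 = -16*(-63 - 175 + 14*625) + 34 = -16*(-63 - 175 + 8750) + 34 = -16*8512 + 34 = -136192 + 34 = -136158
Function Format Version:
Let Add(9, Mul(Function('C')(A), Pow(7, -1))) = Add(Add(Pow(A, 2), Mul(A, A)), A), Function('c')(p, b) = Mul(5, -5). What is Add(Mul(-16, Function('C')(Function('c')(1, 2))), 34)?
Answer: -136158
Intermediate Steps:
Function('c')(p, b) = -25
Function('C')(A) = Add(-63, Mul(7, A), Mul(14, Pow(A, 2))) (Function('C')(A) = Add(-63, Mul(7, Add(Add(Pow(A, 2), Mul(A, A)), A))) = Add(-63, Mul(7, Add(Add(Pow(A, 2), Pow(A, 2)), A))) = Add(-63, Mul(7, Add(Mul(2, Pow(A, 2)), A))) = Add(-63, Mul(7, Add(A, Mul(2, Pow(A, 2))))) = Add(-63, Add(Mul(7, A), Mul(14, Pow(A, 2)))) = Add(-63, Mul(7, A), Mul(14, Pow(A, 2))))
Add(Mul(-16, Function('C')(Function('c')(1, 2))), 34) = Add(Mul(-16, Add(-63, Mul(7, -25), Mul(14, Pow(-25, 2)))), 34) = Add(Mul(-16, Add(-63, -175, Mul(14, 625))), 34) = Add(Mul(-16, Add(-63, -175, 8750)), 34) = Add(Mul(-16, 8512), 34) = Add(-136192, 34) = -136158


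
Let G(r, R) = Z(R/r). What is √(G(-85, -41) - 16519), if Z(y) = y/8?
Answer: I*√1909589430/340 ≈ 128.53*I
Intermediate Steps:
Z(y) = y/8 (Z(y) = y*(⅛) = y/8)
G(r, R) = R/(8*r) (G(r, R) = (R/r)/8 = R/(8*r))
√(G(-85, -41) - 16519) = √((⅛)*(-41)/(-85) - 16519) = √((⅛)*(-41)*(-1/85) - 16519) = √(41/680 - 16519) = √(-11232879/680) = I*√1909589430/340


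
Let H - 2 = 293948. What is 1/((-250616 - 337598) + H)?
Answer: -1/294264 ≈ -3.3983e-6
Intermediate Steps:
H = 293950 (H = 2 + 293948 = 293950)
1/((-250616 - 337598) + H) = 1/((-250616 - 337598) + 293950) = 1/(-588214 + 293950) = 1/(-294264) = -1/294264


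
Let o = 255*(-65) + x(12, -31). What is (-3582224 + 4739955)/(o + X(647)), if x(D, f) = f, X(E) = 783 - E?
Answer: -1157731/16470 ≈ -70.293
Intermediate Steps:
o = -16606 (o = 255*(-65) - 31 = -16575 - 31 = -16606)
(-3582224 + 4739955)/(o + X(647)) = (-3582224 + 4739955)/(-16606 + (783 - 1*647)) = 1157731/(-16606 + (783 - 647)) = 1157731/(-16606 + 136) = 1157731/(-16470) = 1157731*(-1/16470) = -1157731/16470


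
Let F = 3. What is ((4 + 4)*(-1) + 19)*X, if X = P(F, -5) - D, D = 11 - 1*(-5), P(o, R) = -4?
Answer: -220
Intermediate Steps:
D = 16 (D = 11 + 5 = 16)
X = -20 (X = -4 - 1*16 = -4 - 16 = -20)
((4 + 4)*(-1) + 19)*X = ((4 + 4)*(-1) + 19)*(-20) = (8*(-1) + 19)*(-20) = (-8 + 19)*(-20) = 11*(-20) = -220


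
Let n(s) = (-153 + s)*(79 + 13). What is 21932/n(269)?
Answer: 5483/2668 ≈ 2.0551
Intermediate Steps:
n(s) = -14076 + 92*s (n(s) = (-153 + s)*92 = -14076 + 92*s)
21932/n(269) = 21932/(-14076 + 92*269) = 21932/(-14076 + 24748) = 21932/10672 = 21932*(1/10672) = 5483/2668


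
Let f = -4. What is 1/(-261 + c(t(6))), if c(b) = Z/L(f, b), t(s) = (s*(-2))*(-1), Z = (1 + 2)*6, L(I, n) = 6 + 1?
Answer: -7/1809 ≈ -0.0038695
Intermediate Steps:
L(I, n) = 7
Z = 18 (Z = 3*6 = 18)
t(s) = 2*s (t(s) = -2*s*(-1) = 2*s)
c(b) = 18/7
1/(-261 + c(t(6))) = 1/(-261 + 18/7) = 1/(-1809/7) = -7/1809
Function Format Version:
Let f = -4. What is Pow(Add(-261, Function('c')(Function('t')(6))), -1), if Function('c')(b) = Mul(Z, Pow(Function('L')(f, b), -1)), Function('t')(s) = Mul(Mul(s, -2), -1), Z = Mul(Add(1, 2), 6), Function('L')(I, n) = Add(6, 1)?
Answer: Rational(-7, 1809) ≈ -0.0038695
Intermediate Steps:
Function('L')(I, n) = 7
Z = 18 (Z = Mul(3, 6) = 18)
Function('t')(s) = Mul(2, s) (Function('t')(s) = Mul(Mul(-2, s), -1) = Mul(2, s))
Function('c')(b) = Rational(18, 7) (Function('c')(b) = Mul(18, Pow(7, -1)) = Mul(18, Rational(1, 7)) = Rational(18, 7))
Pow(Add(-261, Function('c')(Function('t')(6))), -1) = Pow(Add(-261, Rational(18, 7)), -1) = Pow(Rational(-1809, 7), -1) = Rational(-7, 1809)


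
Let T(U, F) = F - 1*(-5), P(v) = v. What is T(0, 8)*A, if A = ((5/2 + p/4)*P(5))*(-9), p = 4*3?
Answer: -6435/2 ≈ -3217.5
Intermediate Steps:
T(U, F) = 5 + F (T(U, F) = F + 5 = 5 + F)
p = 12
A = -495/2 (A = ((5/2 + 12/4)*5)*(-9) = ((5*(½) + 12*(¼))*5)*(-9) = ((5/2 + 3)*5)*(-9) = ((11/2)*5)*(-9) = (55/2)*(-9) = -495/2 ≈ -247.50)
T(0, 8)*A = (5 + 8)*(-495/2) = 13*(-495/2) = -6435/2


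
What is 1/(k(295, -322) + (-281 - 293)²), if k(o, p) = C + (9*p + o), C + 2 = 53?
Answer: 1/326924 ≈ 3.0588e-6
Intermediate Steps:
C = 51 (C = -2 + 53 = 51)
k(o, p) = 51 + o + 9*p (k(o, p) = 51 + (9*p + o) = 51 + (o + 9*p) = 51 + o + 9*p)
1/(k(295, -322) + (-281 - 293)²) = 1/((51 + 295 + 9*(-322)) + (-281 - 293)²) = 1/((51 + 295 - 2898) + (-574)²) = 1/(-2552 + 329476) = 1/326924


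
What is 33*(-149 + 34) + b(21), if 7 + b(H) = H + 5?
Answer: -3776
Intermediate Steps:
b(H) = -2 + H (b(H) = -7 + (H + 5) = -7 + (5 + H) = -2 + H)
33*(-149 + 34) + b(21) = 33*(-149 + 34) + (-2 + 21) = 33*(-115) + 19 = -3795 + 19 = -3776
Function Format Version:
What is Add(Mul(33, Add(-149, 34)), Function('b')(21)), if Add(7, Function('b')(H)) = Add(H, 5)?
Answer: -3776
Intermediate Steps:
Function('b')(H) = Add(-2, H) (Function('b')(H) = Add(-7, Add(H, 5)) = Add(-7, Add(5, H)) = Add(-2, H))
Add(Mul(33, Add(-149, 34)), Function('b')(21)) = Add(Mul(33, Add(-149, 34)), Add(-2, 21)) = Add(Mul(33, -115), 19) = Add(-3795, 19) = -3776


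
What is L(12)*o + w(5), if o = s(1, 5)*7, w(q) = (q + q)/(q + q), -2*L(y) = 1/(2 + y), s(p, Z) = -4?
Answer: 2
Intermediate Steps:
L(y) = -1/(2*(2 + y))
w(q) = 1 (w(q) = (2*q)/((2*q)) = (2*q)*(1/(2*q)) = 1)
o = -28 (o = -4*7 = -28)
L(12)*o + w(5) = -1/(4 + 2*12)*(-28) + 1 = -1/(4 + 24)*(-28) + 1 = -1/28*(-28) + 1 = 1 + 1 = 2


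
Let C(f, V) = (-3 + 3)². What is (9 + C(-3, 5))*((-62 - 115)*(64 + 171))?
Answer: -374355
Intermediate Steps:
C(f, V) = 0 (C(f, V) = 0² = 0)
(9 + C(-3, 5))*((-62 - 115)*(64 + 171)) = (9 + 0)*((-62 - 115)*(64 + 171)) = 9*(-177*235) = 9*(-41595) = -374355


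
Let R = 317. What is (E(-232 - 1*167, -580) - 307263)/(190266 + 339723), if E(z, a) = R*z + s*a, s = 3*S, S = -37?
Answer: -123122/176663 ≈ -0.69693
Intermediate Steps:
s = -111 (s = 3*(-37) = -111)
E(z, a) = -111*a + 317*z (E(z, a) = 317*z - 111*a = -111*a + 317*z)
(E(-232 - 1*167, -580) - 307263)/(190266 + 339723) = ((-111*(-580) + 317*(-232 - 1*167)) - 307263)/(190266 + 339723) = ((64380 + 317*(-232 - 167)) - 307263)/529989 = ((64380 + 317*(-399)) - 307263)*(1/529989) = ((64380 - 126483) - 307263)*(1/529989) = (-62103 - 307263)*(1/529989) = -369366*1/529989 = -123122/176663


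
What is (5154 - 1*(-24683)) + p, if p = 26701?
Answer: 56538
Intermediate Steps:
(5154 - 1*(-24683)) + p = (5154 - 1*(-24683)) + 26701 = (5154 + 24683) + 26701 = 29837 + 26701 = 56538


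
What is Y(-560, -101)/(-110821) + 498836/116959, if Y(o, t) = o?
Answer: 55347001396/12961513339 ≈ 4.2701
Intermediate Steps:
Y(-560, -101)/(-110821) + 498836/116959 = -560/(-110821) + 498836/116959 = -560*(-1/110821) + 498836*(1/116959) = 560/110821 + 498836/116959 = 55347001396/12961513339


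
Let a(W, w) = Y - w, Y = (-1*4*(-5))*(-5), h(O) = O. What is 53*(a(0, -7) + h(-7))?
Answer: -5300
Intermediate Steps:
Y = -100 (Y = -4*(-5)*(-5) = 20*(-5) = -100)
a(W, w) = -100 - w
53*(a(0, -7) + h(-7)) = 53*((-100 - 1*(-7)) - 7) = 53*((-100 + 7) - 7) = 53*(-93 - 7) = 53*(-100) = -5300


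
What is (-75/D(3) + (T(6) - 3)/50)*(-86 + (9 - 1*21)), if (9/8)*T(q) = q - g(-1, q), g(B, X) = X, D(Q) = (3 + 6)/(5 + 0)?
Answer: 306691/75 ≈ 4089.2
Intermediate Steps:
D(Q) = 9/5
T(q) = 0 (T(q) = 8*(q - q)/9 = (8/9)*0 = 0)
(-75/D(3) + (T(6) - 3)/50)*(-86 + (9 - 1*21)) = (-75/9/5 + (0 - 3)/50)*(-86 + (9 - 1*21)) = (-75*5/9 - 3*1/50)*(-86 + (9 - 21)) = (-125/3 - 3/50)*(-86 - 12) = -6259/150*(-98) = 306691/75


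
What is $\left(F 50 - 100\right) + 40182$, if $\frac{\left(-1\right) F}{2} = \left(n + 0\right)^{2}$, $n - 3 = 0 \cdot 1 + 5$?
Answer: $33682$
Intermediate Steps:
$n = 8$ ($n = 3 + \left(0 \cdot 1 + 5\right) = 3 + \left(0 + 5\right) = 3 + 5 = 8$)
$F = -128$ ($F = - 2 \left(8 + 0\right)^{2} = - 2 \cdot 8^{2} = \left(-2\right) 64 = -128$)
$\left(F 50 - 100\right) + 40182 = \left(\left(-128\right) 50 - 100\right) + 40182 = \left(-6400 - 100\right) + 40182 = -6500 + 40182 = 33682$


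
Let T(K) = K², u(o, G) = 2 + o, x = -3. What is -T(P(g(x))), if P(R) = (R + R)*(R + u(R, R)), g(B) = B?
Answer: -576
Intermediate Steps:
P(R) = 2*R*(2 + 2*R) (P(R) = (R + R)*(R + (2 + R)) = (2*R)*(2 + 2*R) = 2*R*(2 + 2*R))
-T(P(g(x))) = -(4*(-3)*(1 - 3))² = -(4*(-3)*(-2))² = -1*24² = -1*576 = -576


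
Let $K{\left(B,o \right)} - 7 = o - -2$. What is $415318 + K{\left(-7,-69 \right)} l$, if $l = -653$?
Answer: $454498$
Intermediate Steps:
$K{\left(B,o \right)} = 9 + o$ ($K{\left(B,o \right)} = 7 + \left(o - -2\right) = 7 + \left(o + 2\right) = 7 + \left(2 + o\right) = 9 + o$)
$415318 + K{\left(-7,-69 \right)} l = 415318 + \left(9 - 69\right) \left(-653\right) = 415318 - -39180 = 415318 + 39180 = 454498$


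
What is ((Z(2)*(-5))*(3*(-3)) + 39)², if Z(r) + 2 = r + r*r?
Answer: 47961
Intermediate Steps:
Z(r) = -2 + r + r² (Z(r) = -2 + (r + r*r) = -2 + (r + r²) = -2 + r + r²)
((Z(2)*(-5))*(3*(-3)) + 39)² = (((-2 + 2 + 2²)*(-5))*(3*(-3)) + 39)² = (((-2 + 2 + 4)*(-5))*(-9) + 39)² = ((4*(-5))*(-9) + 39)² = (-20*(-9) + 39)² = (180 + 39)² = 219² = 47961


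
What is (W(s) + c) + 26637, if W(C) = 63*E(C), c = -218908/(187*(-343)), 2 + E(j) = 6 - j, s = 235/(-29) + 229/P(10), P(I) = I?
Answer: 482883385577/18600890 ≈ 25960.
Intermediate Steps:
s = 4291/290 (s = 235/(-29) + 229/10 = 235*(-1/29) + 229*(1/10) = -235/29 + 229/10 = 4291/290 ≈ 14.797)
E(j) = 4 - j (E(j) = -2 + (6 - j) = 4 - j)
c = 218908/64141 (c = -218908/(-64141) = -218908*(-1/64141) = 218908/64141 ≈ 3.4129)
W(C) = 252 - 63*C (W(C) = 63*(4 - C) = 252 - 63*C)
(W(s) + c) + 26637 = ((252 - 63*4291/290) + 218908/64141) + 26637 = ((252 - 270333/290) + 218908/64141) + 26637 = (-197253/290 + 218908/64141) + 26637 = -12588521353/18600890 + 26637 = 482883385577/18600890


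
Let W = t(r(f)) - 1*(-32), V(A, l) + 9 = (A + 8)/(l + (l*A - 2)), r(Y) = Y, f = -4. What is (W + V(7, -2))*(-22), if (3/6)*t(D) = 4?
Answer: -1991/3 ≈ -663.67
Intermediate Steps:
t(D) = 8 (t(D) = 2*4 = 8)
V(A, l) = -9 + (8 + A)/(-2 + l + A*l) (V(A, l) = -9 + (A + 8)/(l + (l*A - 2)) = -9 + (8 + A)/(l + (A*l - 2)) = -9 + (8 + A)/(l + (-2 + A*l)) = -9 + (8 + A)/(-2 + l + A*l))
W = 40 (W = 8 - 1*(-32) = 8 + 32 = 40)
(W + V(7, -2))*(-22) = (40 + (26 + 7 - 9*(-2) - 9*7*(-2))/(-2 - 2 + 7*(-2)))*(-22) = (40 + (26 + 7 + 18 + 126)/(-2 - 2 - 14))*(-22) = (40 + 177/(-18))*(-22) = (40 - 1/18*177)*(-22) = (40 - 59/6)*(-22) = (181/6)*(-22) = -1991/3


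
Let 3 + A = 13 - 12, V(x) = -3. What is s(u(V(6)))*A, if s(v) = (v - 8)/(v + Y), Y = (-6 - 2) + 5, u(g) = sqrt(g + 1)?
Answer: -52/11 - 10*I*sqrt(2)/11 ≈ -4.7273 - 1.2856*I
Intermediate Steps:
u(g) = sqrt(1 + g)
Y = -3 (Y = -8 + 5 = -3)
A = -2 (A = -3 + (13 - 12) = -3 + 1 = -2)
s(v) = (-8 + v)/(-3 + v) (s(v) = (v - 8)/(v - 3) = (-8 + v)/(-3 + v))
s(u(V(6)))*A = ((-8 + sqrt(1 - 3))/(-3 + sqrt(1 - 3)))*(-2) = ((-8 + sqrt(-2))/(-3 + sqrt(-2)))*(-2) = ((-8 + I*sqrt(2))/(-3 + I*sqrt(2)))*(-2) = -2*(-8 + I*sqrt(2))/(-3 + I*sqrt(2))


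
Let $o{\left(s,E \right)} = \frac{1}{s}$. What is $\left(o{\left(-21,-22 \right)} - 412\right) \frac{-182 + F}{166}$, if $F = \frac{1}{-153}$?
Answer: $\frac{14174123}{31374} \approx 451.78$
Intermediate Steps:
$F = - \frac{1}{153} \approx -0.0065359$
$\left(o{\left(-21,-22 \right)} - 412\right) \frac{-182 + F}{166} = \left(\frac{1}{-21} - 412\right) \frac{-182 - \frac{1}{153}}{166} = \left(- \frac{1}{21} - 412\right) \left(\left(- \frac{27847}{153}\right) \frac{1}{166}\right) = \left(- \frac{8653}{21}\right) \left(- \frac{27847}{25398}\right) = \frac{14174123}{31374}$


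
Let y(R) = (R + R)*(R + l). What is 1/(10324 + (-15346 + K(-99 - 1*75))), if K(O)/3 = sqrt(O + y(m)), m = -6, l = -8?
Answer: -93/467047 - I*sqrt(6)/8406846 ≈ -0.00019912 - 2.9137e-7*I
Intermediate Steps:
y(R) = 2*R*(-8 + R) (y(R) = (R + R)*(R - 8) = (2*R)*(-8 + R) = 2*R*(-8 + R))
K(O) = 3*sqrt(168 + O) (K(O) = 3*sqrt(O + 2*(-6)*(-8 - 6)) = 3*sqrt(O + 2*(-6)*(-14)) = 3*sqrt(O + 168) = 3*sqrt(168 + O))
1/(10324 + (-15346 + K(-99 - 1*75))) = 1/(10324 + (-15346 + 3*sqrt(168 + (-99 - 1*75)))) = 1/(10324 + (-15346 + 3*sqrt(168 + (-99 - 75)))) = 1/(10324 + (-15346 + 3*sqrt(168 - 174))) = 1/(10324 + (-15346 + 3*sqrt(-6))) = 1/(10324 + (-15346 + 3*(I*sqrt(6)))) = 1/(10324 + (-15346 + 3*I*sqrt(6))) = 1/(-5022 + 3*I*sqrt(6))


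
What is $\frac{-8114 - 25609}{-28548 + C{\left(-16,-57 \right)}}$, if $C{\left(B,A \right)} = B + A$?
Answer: $\frac{33723}{28621} \approx 1.1783$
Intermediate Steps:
$C{\left(B,A \right)} = A + B$
$\frac{-8114 - 25609}{-28548 + C{\left(-16,-57 \right)}} = \frac{-8114 - 25609}{-28548 - 73} = - \frac{33723}{-28548 - 73} = - \frac{33723}{-28621} = \left(-33723\right) \left(- \frac{1}{28621}\right) = \frac{33723}{28621}$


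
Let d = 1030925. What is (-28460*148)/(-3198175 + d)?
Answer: 421208/216725 ≈ 1.9435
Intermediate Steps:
(-28460*148)/(-3198175 + d) = (-28460*148)/(-3198175 + 1030925) = -4212080/(-2167250) = -4212080*(-1/2167250) = 421208/216725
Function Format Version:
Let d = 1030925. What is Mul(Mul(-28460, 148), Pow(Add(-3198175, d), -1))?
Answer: Rational(421208, 216725) ≈ 1.9435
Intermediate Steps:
Mul(Mul(-28460, 148), Pow(Add(-3198175, d), -1)) = Mul(Mul(-28460, 148), Pow(Add(-3198175, 1030925), -1)) = Mul(-4212080, Pow(-2167250, -1)) = Mul(-4212080, Rational(-1, 2167250)) = Rational(421208, 216725)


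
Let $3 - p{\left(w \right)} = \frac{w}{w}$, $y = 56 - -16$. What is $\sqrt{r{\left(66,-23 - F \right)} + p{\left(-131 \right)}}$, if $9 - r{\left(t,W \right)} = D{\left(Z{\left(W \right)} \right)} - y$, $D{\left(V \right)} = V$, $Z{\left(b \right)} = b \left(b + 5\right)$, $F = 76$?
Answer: $i \sqrt{9223} \approx 96.036 i$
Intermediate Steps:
$Z{\left(b \right)} = b \left(5 + b\right)$
$y = 72$ ($y = 56 + 16 = 72$)
$p{\left(w \right)} = 2$ ($p{\left(w \right)} = 3 - \frac{w}{w} = 3 - 1 = 2$)
$r{\left(t,W \right)} = 81 - W \left(5 + W\right)$ ($r{\left(t,W \right)} = 9 - \left(W \left(5 + W\right) - 72\right) = 9 - \left(-72 + W \left(5 + W\right)\right) = 81 - W \left(5 + W\right)$)
$\sqrt{r{\left(66,-23 - F \right)} + p{\left(-131 \right)}} = \sqrt{\left(81 - \left(-23 - 76\right) \left(5 - 99\right)\right) + 2} = \sqrt{\left(81 - - 99 \left(5 - 99\right)\right) + 2} = \sqrt{\left(81 - \left(-99\right) \left(-94\right)\right) + 2} = \sqrt{\left(81 - 9306\right) + 2} = \sqrt{-9225 + 2} = \sqrt{-9223} = i \sqrt{9223}$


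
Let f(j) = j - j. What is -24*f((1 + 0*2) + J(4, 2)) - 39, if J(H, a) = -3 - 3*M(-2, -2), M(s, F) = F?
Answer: -39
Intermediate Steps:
J(H, a) = 3 (J(H, a) = -3 - 3*(-2) = -3 + 6 = 3)
f(j) = 0
-24*f((1 + 0*2) + J(4, 2)) - 39 = -24*0 - 39 = 0 - 39 = -39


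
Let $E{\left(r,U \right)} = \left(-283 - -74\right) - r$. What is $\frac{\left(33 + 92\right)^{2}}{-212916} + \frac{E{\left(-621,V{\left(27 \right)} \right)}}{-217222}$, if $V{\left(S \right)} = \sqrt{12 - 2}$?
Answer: $- \frac{1740907571}{23125019676} \approx -0.075282$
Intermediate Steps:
$V{\left(S \right)} = \sqrt{10}$
$E{\left(r,U \right)} = -209 - r$ ($E{\left(r,U \right)} = \left(-283 + 74\right) - r = -209 - r$)
$\frac{\left(33 + 92\right)^{2}}{-212916} + \frac{E{\left(-621,V{\left(27 \right)} \right)}}{-217222} = \frac{\left(33 + 92\right)^{2}}{-212916} + \frac{-209 - -621}{-217222} = 125^{2} \left(- \frac{1}{212916}\right) + \left(-209 + 621\right) \left(- \frac{1}{217222}\right) = 15625 \left(- \frac{1}{212916}\right) + 412 \left(- \frac{1}{217222}\right) = - \frac{15625}{212916} - \frac{206}{108611} = - \frac{1740907571}{23125019676}$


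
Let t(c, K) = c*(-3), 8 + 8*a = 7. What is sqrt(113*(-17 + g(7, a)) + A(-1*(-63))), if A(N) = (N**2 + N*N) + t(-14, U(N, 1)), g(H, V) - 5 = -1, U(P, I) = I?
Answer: sqrt(6511) ≈ 80.691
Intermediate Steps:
a = -1/8 (a = -1 + (1/8)*7 = -1 + 7/8 = -1/8 ≈ -0.12500)
g(H, V) = 4 (g(H, V) = 5 - 1 = 4)
t(c, K) = -3*c
A(N) = 42 + 2*N**2 (A(N) = (N**2 + N*N) - 3*(-14) = (N**2 + N**2) + 42 = 2*N**2 + 42 = 42 + 2*N**2)
sqrt(113*(-17 + g(7, a)) + A(-1*(-63))) = sqrt(113*(-17 + 4) + (42 + 2*(-1*(-63))**2)) = sqrt(113*(-13) + (42 + 2*63**2)) = sqrt(-1469 + (42 + 2*3969)) = sqrt(-1469 + (42 + 7938)) = sqrt(-1469 + 7980) = sqrt(6511)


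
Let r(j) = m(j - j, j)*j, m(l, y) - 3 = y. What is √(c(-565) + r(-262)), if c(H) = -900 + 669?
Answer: √67627 ≈ 260.05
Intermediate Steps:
m(l, y) = 3 + y
c(H) = -231
r(j) = j*(3 + j) (r(j) = (3 + j)*j = j*(3 + j))
√(c(-565) + r(-262)) = √(-231 - 262*(3 - 262)) = √(-231 - 262*(-259)) = √(-231 + 67858) = √67627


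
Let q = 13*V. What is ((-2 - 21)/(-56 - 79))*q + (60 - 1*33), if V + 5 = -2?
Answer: 1552/135 ≈ 11.496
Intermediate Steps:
V = -7 (V = -5 - 2 = -7)
q = -91 (q = 13*(-7) = -91)
((-2 - 21)/(-56 - 79))*q + (60 - 1*33) = ((-2 - 21)/(-56 - 79))*(-91) + (60 - 1*33) = -23/(-135)*(-91) + (60 - 33) = -23*(-1/135)*(-91) + 27 = (23/135)*(-91) + 27 = -2093/135 + 27 = 1552/135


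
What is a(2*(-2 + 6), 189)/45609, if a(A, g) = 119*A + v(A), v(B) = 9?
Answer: 961/45609 ≈ 0.021070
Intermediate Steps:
a(A, g) = 9 + 119*A (a(A, g) = 119*A + 9 = 9 + 119*A)
a(2*(-2 + 6), 189)/45609 = (9 + 119*(2*(-2 + 6)))/45609 = (9 + 119*(2*4))*(1/45609) = (9 + 119*8)*(1/45609) = (9 + 952)*(1/45609) = 961*(1/45609) = 961/45609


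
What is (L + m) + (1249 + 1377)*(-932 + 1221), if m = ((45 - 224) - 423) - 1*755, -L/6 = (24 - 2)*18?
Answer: 755181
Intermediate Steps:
L = -2376 (L = -6*(24 - 2)*18 = -132*18 = -6*396 = -2376)
m = -1357 (m = (-179 - 423) - 755 = -602 - 755 = -1357)
(L + m) + (1249 + 1377)*(-932 + 1221) = (-2376 - 1357) + (1249 + 1377)*(-932 + 1221) = -3733 + 2626*289 = -3733 + 758914 = 755181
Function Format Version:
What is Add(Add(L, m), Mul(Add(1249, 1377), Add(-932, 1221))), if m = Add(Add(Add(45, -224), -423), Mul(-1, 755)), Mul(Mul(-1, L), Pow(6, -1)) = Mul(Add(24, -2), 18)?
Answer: 755181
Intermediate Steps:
L = -2376 (L = Mul(-6, Mul(Add(24, -2), 18)) = Mul(-6, Mul(22, 18)) = Mul(-6, 396) = -2376)
m = -1357 (m = Add(Add(-179, -423), -755) = Add(-602, -755) = -1357)
Add(Add(L, m), Mul(Add(1249, 1377), Add(-932, 1221))) = Add(Add(-2376, -1357), Mul(Add(1249, 1377), Add(-932, 1221))) = Add(-3733, Mul(2626, 289)) = Add(-3733, 758914) = 755181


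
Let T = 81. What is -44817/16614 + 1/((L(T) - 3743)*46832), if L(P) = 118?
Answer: -1268067139769/470082054000 ≈ -2.6975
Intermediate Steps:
-44817/16614 + 1/((L(T) - 3743)*46832) = -44817/16614 + 1/((118 - 3743)*46832) = -44817*1/16614 + (1/46832)/(-3625) = -14939/5538 - 1/3625*1/46832 = -14939/5538 - 1/169766000 = -1268067139769/470082054000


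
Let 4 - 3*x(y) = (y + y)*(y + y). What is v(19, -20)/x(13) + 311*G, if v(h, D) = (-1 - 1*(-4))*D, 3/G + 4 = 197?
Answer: 55143/10808 ≈ 5.1021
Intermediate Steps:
G = 3/193 (G = 3/(-4 + 197) = 3/193 ≈ 0.015544)
v(h, D) = 3*D (v(h, D) = (-1 + 4)*D = 3*D)
x(y) = 4/3 - 4*y**2/3 (x(y) = 4/3 - (y + y)*(y + y)/3 = 4/3 - 2*y*2*y/3 = 4/3 - 4*y**2/3)
v(19, -20)/x(13) + 311*G = (3*(-20))/(4/3 - 4/3*13**2) + 311*(3/193) = -60/(4/3 - 4/3*169) + 933/193 = -60/(4/3 - 676/3) + 933/193 = -60/(-224) + 933/193 = -60*(-1/224) + 933/193 = 15/56 + 933/193 = 55143/10808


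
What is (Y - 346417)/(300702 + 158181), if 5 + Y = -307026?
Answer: -217816/152961 ≈ -1.4240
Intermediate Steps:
Y = -307031 (Y = -5 - 307026 = -307031)
(Y - 346417)/(300702 + 158181) = (-307031 - 346417)/(300702 + 158181) = -653448/458883 = -653448*1/458883 = -217816/152961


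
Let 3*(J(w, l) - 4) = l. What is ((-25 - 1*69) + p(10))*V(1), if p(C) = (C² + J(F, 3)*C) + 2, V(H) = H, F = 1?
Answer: 58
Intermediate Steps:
J(w, l) = 4 + l/3
p(C) = 2 + C² + 5*C (p(C) = (C² + (4 + (⅓)*3)*C) + 2 = (C² + (4 + 1)*C) + 2 = (C² + 5*C) + 2 = 2 + C² + 5*C)
((-25 - 1*69) + p(10))*V(1) = ((-25 - 1*69) + (2 + 10² + 5*10))*1 = ((-25 - 69) + (2 + 100 + 50))*1 = (-94 + 152)*1 = 58*1 = 58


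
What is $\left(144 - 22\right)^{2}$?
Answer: $14884$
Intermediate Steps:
$\left(144 - 22\right)^{2} = 122^{2} = 14884$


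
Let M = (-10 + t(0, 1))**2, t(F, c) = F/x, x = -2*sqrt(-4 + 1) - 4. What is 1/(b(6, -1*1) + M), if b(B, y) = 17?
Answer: 1/117 ≈ 0.0085470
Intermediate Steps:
x = -4 - 2*I*sqrt(3) (x = -2*I*sqrt(3) - 4 = -4 - 2*I*sqrt(3) ≈ -4.0 - 3.4641*I)
t(F, c) = F/(-4 - 2*I*sqrt(3))
M = 100 (M = (-10 + (-1/7*0 + (1/14)*I*0*sqrt(3)))**2 = (-10 + (0 + 0))**2 = (-10 + 0)**2 = (-10)**2 = 100)
1/(b(6, -1*1) + M) = 1/(17 + 100) = 1/117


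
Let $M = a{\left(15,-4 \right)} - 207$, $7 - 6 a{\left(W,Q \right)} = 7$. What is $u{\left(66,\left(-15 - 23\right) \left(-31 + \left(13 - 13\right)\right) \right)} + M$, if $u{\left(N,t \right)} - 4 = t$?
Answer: $975$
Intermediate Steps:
$a{\left(W,Q \right)} = 0$ ($a{\left(W,Q \right)} = \frac{7}{6} - \frac{7}{6} = 0$)
$u{\left(N,t \right)} = 4 + t$
$M = -207$ ($M = 0 - 207 = -207$)
$u{\left(66,\left(-15 - 23\right) \left(-31 + \left(13 - 13\right)\right) \right)} + M = \left(4 + \left(-15 - 23\right) \left(-31 + \left(13 - 13\right)\right)\right) - 207 = \left(4 - 38 \left(-31 + 0\right)\right) - 207 = \left(4 - -1178\right) - 207 = \left(4 + 1178\right) - 207 = 1182 - 207 = 975$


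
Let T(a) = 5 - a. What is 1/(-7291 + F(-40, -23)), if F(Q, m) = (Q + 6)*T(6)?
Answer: -1/7257 ≈ -0.00013780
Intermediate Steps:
F(Q, m) = -6 - Q (F(Q, m) = (Q + 6)*(5 - 1*6) = (6 + Q)*(5 - 6) = (6 + Q)*(-1) = -6 - Q)
1/(-7291 + F(-40, -23)) = 1/(-7291 + (-6 - 1*(-40))) = 1/(-7291 + (-6 + 40)) = 1/(-7291 + 34) = 1/(-7257) = -1/7257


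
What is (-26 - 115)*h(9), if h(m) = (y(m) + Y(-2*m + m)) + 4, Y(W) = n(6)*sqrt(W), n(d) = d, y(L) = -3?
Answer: -141 - 2538*I ≈ -141.0 - 2538.0*I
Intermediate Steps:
Y(W) = 6*sqrt(W)
h(m) = 1 + 6*sqrt(-m) (h(m) = (-3 + 6*sqrt(-2*m + m)) + 4 = (-3 + 6*sqrt(-m)) + 4 = 1 + 6*sqrt(-m))
(-26 - 115)*h(9) = (-26 - 115)*(1 + 6*sqrt(-1*9)) = -141*(1 + 6*sqrt(-9)) = -141*(1 + 6*(3*I)) = -141*(1 + 18*I) = -141 - 2538*I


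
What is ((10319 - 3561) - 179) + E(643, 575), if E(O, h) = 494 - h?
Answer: 6498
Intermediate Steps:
((10319 - 3561) - 179) + E(643, 575) = ((10319 - 3561) - 179) + (494 - 1*575) = (6758 - 179) + (494 - 575) = 6579 - 81 = 6498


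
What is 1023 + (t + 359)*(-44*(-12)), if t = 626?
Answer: 521103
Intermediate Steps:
1023 + (t + 359)*(-44*(-12)) = 1023 + (626 + 359)*(-44*(-12)) = 1023 + 985*528 = 1023 + 520080 = 521103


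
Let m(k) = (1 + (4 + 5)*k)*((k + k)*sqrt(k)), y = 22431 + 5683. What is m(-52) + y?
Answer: 28114 + 97136*I*sqrt(13) ≈ 28114.0 + 3.5023e+5*I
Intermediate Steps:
y = 28114
m(k) = 2*k**(3/2)*(1 + 9*k) (m(k) = (1 + 9*k)*((2*k)*sqrt(k)) = (1 + 9*k)*(2*k**(3/2)) = 2*k**(3/2)*(1 + 9*k))
m(-52) + y = (-52)**(3/2)*(2 + 18*(-52)) + 28114 = (-104*I*sqrt(13))*(2 - 936) + 28114 = -104*I*sqrt(13)*(-934) + 28114 = 97136*I*sqrt(13) + 28114 = 28114 + 97136*I*sqrt(13)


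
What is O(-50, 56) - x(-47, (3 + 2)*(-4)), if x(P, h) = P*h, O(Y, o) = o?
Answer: -884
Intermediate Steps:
O(-50, 56) - x(-47, (3 + 2)*(-4)) = 56 - (-47)*(3 + 2)*(-4) = 56 - (-47)*5*(-4) = 56 - (-47)*(-20) = 56 - 1*940 = 56 - 940 = -884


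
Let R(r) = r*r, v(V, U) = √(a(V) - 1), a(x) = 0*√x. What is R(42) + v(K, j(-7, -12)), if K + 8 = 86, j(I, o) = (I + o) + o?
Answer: 1764 + I ≈ 1764.0 + 1.0*I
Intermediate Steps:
j(I, o) = I + 2*o
K = 78 (K = -8 + 86 = 78)
a(x) = 0
v(V, U) = I (v(V, U) = √(0 - 1) = √(-1) = I)
R(r) = r²
R(42) + v(K, j(-7, -12)) = 42² + I = 1764 + I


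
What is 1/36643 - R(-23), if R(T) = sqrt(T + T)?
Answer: 1/36643 - I*sqrt(46) ≈ 2.729e-5 - 6.7823*I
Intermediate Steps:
R(T) = sqrt(2)*sqrt(T) (R(T) = sqrt(2*T) = sqrt(2)*sqrt(T))
1/36643 - R(-23) = 1/36643 - sqrt(2)*sqrt(-23) = 1/36643 - sqrt(2)*I*sqrt(23) = 1/36643 - I*sqrt(46)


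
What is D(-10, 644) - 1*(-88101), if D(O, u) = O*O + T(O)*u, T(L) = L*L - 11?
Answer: 145517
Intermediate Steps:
T(L) = -11 + L**2 (T(L) = L**2 - 11 = -11 + L**2)
D(O, u) = O**2 + u*(-11 + O**2) (D(O, u) = O*O + (-11 + O**2)*u = O**2 + u*(-11 + O**2))
D(-10, 644) - 1*(-88101) = ((-10)**2 + 644*(-11 + (-10)**2)) - 1*(-88101) = (100 + 644*(-11 + 100)) + 88101 = (100 + 644*89) + 88101 = (100 + 57316) + 88101 = 57416 + 88101 = 145517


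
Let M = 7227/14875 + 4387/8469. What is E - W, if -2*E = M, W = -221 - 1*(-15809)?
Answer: -1963782964544/125976375 ≈ -15589.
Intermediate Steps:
W = 15588 (W = -221 + 15809 = 15588)
M = 126462088/125976375 (M = 7227*(1/14875) + 4387*(1/8469) = 7227/14875 + 4387/8469 = 126462088/125976375 ≈ 1.0039)
E = -63231044/125976375 (E = -½*126462088/125976375 = -63231044/125976375 ≈ -0.50193)
E - W = -63231044/125976375 - 1*15588 = -63231044/125976375 - 15588 = -1963782964544/125976375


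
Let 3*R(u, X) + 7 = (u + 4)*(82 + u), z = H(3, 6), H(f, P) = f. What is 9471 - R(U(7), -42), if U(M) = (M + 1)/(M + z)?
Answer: 700564/75 ≈ 9340.9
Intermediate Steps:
z = 3
U(M) = (1 + M)/(3 + M) (U(M) = (M + 1)/(M + 3) = (1 + M)/(3 + M))
R(u, X) = -7/3 + (4 + u)*(82 + u)/3 (R(u, X) = -7/3 + ((u + 4)*(82 + u))/3 = -7/3 + ((4 + u)*(82 + u))/3 = -7/3 + (4 + u)*(82 + u)/3)
9471 - R(U(7), -42) = 9471 - (107 + ((1 + 7)/(3 + 7))²/3 + 86*((1 + 7)/(3 + 7))/3) = 9471 - (107 + (8/10)²/3 + 86*(8/10)/3) = 9471 - (107 + ((⅒)*8)²/3 + 86*((⅒)*8)/3) = 9471 - (107 + (⅘)²/3 + (86/3)*(⅘)) = 9471 - (107 + (⅓)*(16/25) + 344/15) = 9471 - (107 + 16/75 + 344/15) = 9471 - 1*9761/75 = 9471 - 9761/75 = 700564/75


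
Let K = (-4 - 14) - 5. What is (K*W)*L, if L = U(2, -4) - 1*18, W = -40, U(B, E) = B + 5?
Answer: -10120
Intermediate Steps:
U(B, E) = 5 + B
L = -11 (L = (5 + 2) - 1*18 = 7 - 18 = -11)
K = -23 (K = -18 - 5 = -23)
(K*W)*L = -23*(-40)*(-11) = 920*(-11) = -10120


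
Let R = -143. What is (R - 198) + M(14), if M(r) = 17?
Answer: -324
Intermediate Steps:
(R - 198) + M(14) = (-143 - 198) + 17 = -341 + 17 = -324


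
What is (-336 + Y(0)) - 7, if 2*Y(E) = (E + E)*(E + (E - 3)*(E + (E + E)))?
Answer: -343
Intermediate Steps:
Y(E) = E*(E + 3*E*(-3 + E)) (Y(E) = ((E + E)*(E + (E - 3)*(E + (E + E))))/2 = ((2*E)*(E + (-3 + E)*(E + 2*E)))/2 = ((2*E)*(E + (-3 + E)*(3*E)))/2 = ((2*E)*(E + 3*E*(-3 + E)))/2 = (2*E*(E + 3*E*(-3 + E)))/2 = E*(E + 3*E*(-3 + E)))
(-336 + Y(0)) - 7 = (-336 + 0**2*(-8 + 3*0)) - 7 = (-336 + 0*(-8 + 0)) - 7 = (-336 + 0*(-8)) - 7 = (-336 + 0) - 7 = -336 - 7 = -343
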